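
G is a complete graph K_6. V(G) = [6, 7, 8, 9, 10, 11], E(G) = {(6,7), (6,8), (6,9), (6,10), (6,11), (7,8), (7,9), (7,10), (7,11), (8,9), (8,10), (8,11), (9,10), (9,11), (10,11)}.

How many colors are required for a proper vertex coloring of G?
χ(G) = 6

Clique number ω(G) = 6 (lower bound: χ ≥ ω).
The clique on [6, 7, 8, 9, 10, 11] has size 6, forcing χ ≥ 6, and the coloring below uses 6 colors, so χ(G) = 6.
A valid 6-coloring: color 1: [6]; color 2: [10]; color 3: [7]; color 4: [11]; color 5: [8]; color 6: [9].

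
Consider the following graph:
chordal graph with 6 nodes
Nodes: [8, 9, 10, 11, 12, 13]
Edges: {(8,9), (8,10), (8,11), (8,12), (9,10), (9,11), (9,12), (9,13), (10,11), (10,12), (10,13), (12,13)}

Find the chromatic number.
χ(G) = 4

Clique number ω(G) = 4 (lower bound: χ ≥ ω).
The clique on [8, 9, 10, 11] has size 4, forcing χ ≥ 4, and the coloring below uses 4 colors, so χ(G) = 4.
A valid 4-coloring: color 1: [10]; color 2: [9]; color 3: [11, 12]; color 4: [8, 13].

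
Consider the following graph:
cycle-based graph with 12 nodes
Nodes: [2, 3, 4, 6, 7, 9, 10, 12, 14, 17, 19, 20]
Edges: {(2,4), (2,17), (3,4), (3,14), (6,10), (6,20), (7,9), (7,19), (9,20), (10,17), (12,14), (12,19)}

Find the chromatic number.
χ(G) = 2

Clique number ω(G) = 2 (lower bound: χ ≥ ω).
The graph is bipartite (no odd cycle), so 2 colors suffice: χ(G) = 2.
A valid 2-coloring: color 1: [4, 6, 9, 14, 17, 19]; color 2: [2, 3, 7, 10, 12, 20].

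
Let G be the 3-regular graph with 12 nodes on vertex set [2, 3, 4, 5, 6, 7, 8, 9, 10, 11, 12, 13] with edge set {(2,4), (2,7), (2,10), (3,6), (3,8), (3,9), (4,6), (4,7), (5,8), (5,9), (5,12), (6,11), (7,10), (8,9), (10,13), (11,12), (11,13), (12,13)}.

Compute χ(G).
χ(G) = 3

Clique number ω(G) = 3 (lower bound: χ ≥ ω).
The clique on [2, 7, 10] has size 3, forcing χ ≥ 3, and the coloring below uses 3 colors, so χ(G) = 3.
A valid 3-coloring: color 1: [6, 7, 8, 12]; color 2: [4, 9, 10, 11]; color 3: [2, 3, 5, 13].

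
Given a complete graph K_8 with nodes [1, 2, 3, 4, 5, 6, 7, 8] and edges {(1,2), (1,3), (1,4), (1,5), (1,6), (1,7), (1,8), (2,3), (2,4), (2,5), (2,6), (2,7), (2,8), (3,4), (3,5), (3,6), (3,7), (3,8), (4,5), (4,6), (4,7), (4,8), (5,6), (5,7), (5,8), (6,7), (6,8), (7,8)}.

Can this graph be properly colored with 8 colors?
Yes, G is 8-colorable

A valid 8-coloring: color 1: [5]; color 2: [6]; color 3: [8]; color 4: [2]; color 5: [4]; color 6: [3]; color 7: [7]; color 8: [1].
(χ(G) = 8 ≤ 8.)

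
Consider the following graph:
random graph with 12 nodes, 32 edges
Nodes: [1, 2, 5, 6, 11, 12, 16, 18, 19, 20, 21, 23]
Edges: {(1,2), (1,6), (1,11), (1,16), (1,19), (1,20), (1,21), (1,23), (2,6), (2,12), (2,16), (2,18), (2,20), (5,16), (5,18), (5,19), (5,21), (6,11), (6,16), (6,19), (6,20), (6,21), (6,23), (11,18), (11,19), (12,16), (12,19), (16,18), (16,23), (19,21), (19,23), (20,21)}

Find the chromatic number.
Clique number ω(G) = 4 (lower bound: χ ≥ ω).
The clique on [1, 2, 6, 16] has size 4, forcing χ ≥ 4, and the coloring below uses 4 colors, so χ(G) = 4.
A valid 4-coloring: color 1: [5, 6, 12]; color 2: [1, 18]; color 3: [16, 19, 20]; color 4: [2, 11, 21, 23].

χ(G) = 4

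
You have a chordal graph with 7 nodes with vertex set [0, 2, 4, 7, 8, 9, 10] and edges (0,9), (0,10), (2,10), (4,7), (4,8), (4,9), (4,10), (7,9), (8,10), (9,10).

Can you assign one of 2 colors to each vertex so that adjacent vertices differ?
No, G is not 2-colorable

The clique on vertices [0, 9, 10] has size 3 > 2, so it alone needs 3 colors.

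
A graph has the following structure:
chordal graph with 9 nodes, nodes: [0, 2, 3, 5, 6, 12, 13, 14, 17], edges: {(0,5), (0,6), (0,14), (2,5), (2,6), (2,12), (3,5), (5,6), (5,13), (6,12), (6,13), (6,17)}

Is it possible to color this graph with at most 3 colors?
A valid 3-coloring: color 1: [3, 6, 14]; color 2: [5, 12, 17]; color 3: [0, 2, 13].
(χ(G) = 3 ≤ 3.)

Yes, G is 3-colorable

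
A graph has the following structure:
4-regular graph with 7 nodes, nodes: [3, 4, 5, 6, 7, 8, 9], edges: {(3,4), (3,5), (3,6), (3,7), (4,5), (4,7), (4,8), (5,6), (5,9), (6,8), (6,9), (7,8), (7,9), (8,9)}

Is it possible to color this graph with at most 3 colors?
No, G is not 3-colorable

Suppose a proper 3-coloring c exists. The clique [3, 4, 5] takes 3 distinct colors; by symmetry let c(3) = 1, c(4) = 2, c(5) = 3.
- Vertex 6: neighbors [3, 5] already have colors [1, 3] ⇒ c(6) = 2.
- Vertex 7: neighbors [3, 4] already have colors [1, 2] ⇒ c(7) = 3.
- Vertex 8: neighbors [4, 7] already have colors [2, 3] ⇒ c(8) = 1.
- Vertex 9: neighbors [8, 6, 5] already have colors [1, 2, 3] — all 3 colors blocked. Contradiction.
The forced assignments end in a contradiction, so G has no proper 3-coloring (χ ≥ 4).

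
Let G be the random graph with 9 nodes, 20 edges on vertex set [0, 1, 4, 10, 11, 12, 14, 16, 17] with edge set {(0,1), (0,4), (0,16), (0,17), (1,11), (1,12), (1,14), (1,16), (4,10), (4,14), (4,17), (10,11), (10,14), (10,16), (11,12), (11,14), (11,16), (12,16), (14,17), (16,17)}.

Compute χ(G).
χ(G) = 4

Clique number ω(G) = 4 (lower bound: χ ≥ ω).
The clique on [1, 11, 12, 16] has size 4, forcing χ ≥ 4, and the coloring below uses 4 colors, so χ(G) = 4.
A valid 4-coloring: color 1: [14, 16]; color 2: [1, 4]; color 3: [0, 11]; color 4: [10, 12, 17].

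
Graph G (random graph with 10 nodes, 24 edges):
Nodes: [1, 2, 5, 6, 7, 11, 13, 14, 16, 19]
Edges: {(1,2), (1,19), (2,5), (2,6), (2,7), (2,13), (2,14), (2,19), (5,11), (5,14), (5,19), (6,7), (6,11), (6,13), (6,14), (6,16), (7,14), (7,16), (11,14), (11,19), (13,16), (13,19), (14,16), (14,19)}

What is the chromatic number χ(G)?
χ(G) = 4

Clique number ω(G) = 4 (lower bound: χ ≥ ω).
The clique on [6, 7, 14, 16] has size 4, forcing χ ≥ 4, and the coloring below uses 4 colors, so χ(G) = 4.
A valid 4-coloring: color 1: [1, 13, 14]; color 2: [2, 11, 16]; color 3: [6, 19]; color 4: [5, 7].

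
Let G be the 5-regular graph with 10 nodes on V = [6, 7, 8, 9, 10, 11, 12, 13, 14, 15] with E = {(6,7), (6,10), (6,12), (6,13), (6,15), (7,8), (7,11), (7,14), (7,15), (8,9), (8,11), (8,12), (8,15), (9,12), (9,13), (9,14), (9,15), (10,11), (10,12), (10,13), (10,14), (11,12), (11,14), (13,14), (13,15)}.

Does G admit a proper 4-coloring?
A valid 4-coloring: color 1: [12, 14, 15]; color 2: [7, 9, 10]; color 3: [11, 13]; color 4: [6, 8].
(χ(G) = 4 ≤ 4.)

Yes, G is 4-colorable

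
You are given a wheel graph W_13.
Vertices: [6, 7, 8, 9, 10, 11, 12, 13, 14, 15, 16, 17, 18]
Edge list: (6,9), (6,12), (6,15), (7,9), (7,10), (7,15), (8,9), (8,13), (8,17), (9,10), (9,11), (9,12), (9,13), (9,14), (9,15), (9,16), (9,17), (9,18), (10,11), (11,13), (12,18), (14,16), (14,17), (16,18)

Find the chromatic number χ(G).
Clique number ω(G) = 3 (lower bound: χ ≥ ω).
The clique on [6, 9, 12] has size 3, forcing χ ≥ 3, and the coloring below uses 3 colors, so χ(G) = 3.
A valid 3-coloring: color 1: [9]; color 2: [10, 12, 13, 15, 16, 17]; color 3: [6, 7, 8, 11, 14, 18].

χ(G) = 3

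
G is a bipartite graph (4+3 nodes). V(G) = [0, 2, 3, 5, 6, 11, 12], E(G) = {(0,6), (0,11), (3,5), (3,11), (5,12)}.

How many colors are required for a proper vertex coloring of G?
Clique number ω(G) = 2 (lower bound: χ ≥ ω).
The graph is bipartite (no odd cycle), so 2 colors suffice: χ(G) = 2.
A valid 2-coloring: color 1: [0, 2, 3, 12]; color 2: [5, 6, 11].

χ(G) = 2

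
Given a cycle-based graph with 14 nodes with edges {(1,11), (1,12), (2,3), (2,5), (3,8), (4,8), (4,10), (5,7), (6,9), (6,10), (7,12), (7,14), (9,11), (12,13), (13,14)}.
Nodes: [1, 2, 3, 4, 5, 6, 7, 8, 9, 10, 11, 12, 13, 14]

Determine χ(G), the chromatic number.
Clique number ω(G) = 2 (lower bound: χ ≥ ω).
The graph is bipartite (no odd cycle), so 2 colors suffice: χ(G) = 2.
A valid 2-coloring: color 1: [1, 2, 7, 8, 9, 10, 13]; color 2: [3, 4, 5, 6, 11, 12, 14].

χ(G) = 2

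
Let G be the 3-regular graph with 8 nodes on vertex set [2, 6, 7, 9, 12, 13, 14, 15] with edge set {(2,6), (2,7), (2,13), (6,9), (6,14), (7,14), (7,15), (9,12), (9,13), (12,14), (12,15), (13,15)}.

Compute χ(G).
χ(G) = 2

Clique number ω(G) = 2 (lower bound: χ ≥ ω).
The graph is bipartite (no odd cycle), so 2 colors suffice: χ(G) = 2.
A valid 2-coloring: color 1: [6, 7, 12, 13]; color 2: [2, 9, 14, 15].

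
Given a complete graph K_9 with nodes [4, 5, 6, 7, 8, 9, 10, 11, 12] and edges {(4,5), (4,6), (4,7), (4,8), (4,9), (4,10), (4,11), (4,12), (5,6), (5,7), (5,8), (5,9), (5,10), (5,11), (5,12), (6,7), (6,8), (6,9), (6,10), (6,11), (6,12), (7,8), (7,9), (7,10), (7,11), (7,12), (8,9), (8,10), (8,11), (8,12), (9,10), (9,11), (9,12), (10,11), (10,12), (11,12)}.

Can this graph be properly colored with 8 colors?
No, G is not 8-colorable

The clique on vertices [4, 5, 6, 7, 8, 9, 10, 11, 12] has size 9 > 8, so it alone needs 9 colors.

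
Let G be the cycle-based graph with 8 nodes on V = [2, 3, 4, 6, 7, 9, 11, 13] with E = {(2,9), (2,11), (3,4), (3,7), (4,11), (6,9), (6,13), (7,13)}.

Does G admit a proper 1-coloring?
Edge (2,9) forces its endpoints to differ, so 1 color is not enough.

No, G is not 1-colorable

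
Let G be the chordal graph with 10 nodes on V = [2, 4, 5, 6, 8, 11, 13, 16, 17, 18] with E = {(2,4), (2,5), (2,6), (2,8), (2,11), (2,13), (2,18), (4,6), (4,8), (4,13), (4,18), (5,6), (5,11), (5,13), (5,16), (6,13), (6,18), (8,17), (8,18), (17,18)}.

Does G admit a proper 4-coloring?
A valid 4-coloring: color 1: [2, 16, 17]; color 2: [11, 13, 18]; color 3: [4, 5]; color 4: [6, 8].
(χ(G) = 4 ≤ 4.)

Yes, G is 4-colorable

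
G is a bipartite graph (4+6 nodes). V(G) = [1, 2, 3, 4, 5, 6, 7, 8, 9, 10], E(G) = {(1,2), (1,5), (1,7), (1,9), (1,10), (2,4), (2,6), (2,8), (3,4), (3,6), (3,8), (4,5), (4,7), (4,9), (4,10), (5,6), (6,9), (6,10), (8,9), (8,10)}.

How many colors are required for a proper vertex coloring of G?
Clique number ω(G) = 2 (lower bound: χ ≥ ω).
The graph is bipartite (no odd cycle), so 2 colors suffice: χ(G) = 2.
A valid 2-coloring: color 1: [1, 4, 6, 8]; color 2: [2, 3, 5, 7, 9, 10].

χ(G) = 2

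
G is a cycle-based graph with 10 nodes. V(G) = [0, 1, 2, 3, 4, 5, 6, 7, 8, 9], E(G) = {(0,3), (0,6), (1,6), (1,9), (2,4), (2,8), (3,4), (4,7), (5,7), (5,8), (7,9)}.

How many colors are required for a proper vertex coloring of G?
χ(G) = 3

Clique number ω(G) = 2 (lower bound: χ ≥ ω).
Odd cycle [2, 8, 5, 7, 4] needs 3 colors (χ ≥ 3).
The coloring below uses 3 colors, so χ(G) = 3.
A valid 3-coloring: color 1: [0, 4, 8, 9]; color 2: [2, 3, 6, 7]; color 3: [1, 5].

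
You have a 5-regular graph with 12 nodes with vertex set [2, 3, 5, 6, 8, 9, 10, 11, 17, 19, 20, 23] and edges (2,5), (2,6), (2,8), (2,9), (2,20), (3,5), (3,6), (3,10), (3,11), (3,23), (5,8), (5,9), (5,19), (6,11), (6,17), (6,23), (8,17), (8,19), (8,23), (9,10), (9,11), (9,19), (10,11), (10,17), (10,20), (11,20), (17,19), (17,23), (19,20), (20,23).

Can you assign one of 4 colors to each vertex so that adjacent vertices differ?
A valid 4-coloring: color 1: [2, 11, 19, 23]; color 2: [3, 9, 17, 20]; color 3: [6, 8, 10]; color 4: [5].
(χ(G) = 4 ≤ 4.)

Yes, G is 4-colorable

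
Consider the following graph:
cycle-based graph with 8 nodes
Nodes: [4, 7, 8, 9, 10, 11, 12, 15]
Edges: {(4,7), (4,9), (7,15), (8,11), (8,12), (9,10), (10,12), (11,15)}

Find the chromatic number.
χ(G) = 2

Clique number ω(G) = 2 (lower bound: χ ≥ ω).
The graph is bipartite (no odd cycle), so 2 colors suffice: χ(G) = 2.
A valid 2-coloring: color 1: [7, 9, 11, 12]; color 2: [4, 8, 10, 15].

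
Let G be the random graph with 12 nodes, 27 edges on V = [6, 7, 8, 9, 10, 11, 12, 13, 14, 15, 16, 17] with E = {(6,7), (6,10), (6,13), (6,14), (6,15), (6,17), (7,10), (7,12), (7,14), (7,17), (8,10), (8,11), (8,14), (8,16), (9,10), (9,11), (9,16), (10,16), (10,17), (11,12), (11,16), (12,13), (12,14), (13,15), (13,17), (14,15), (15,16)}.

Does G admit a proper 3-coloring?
The clique on vertices [6, 7, 10, 17] has size 4 > 3, so it alone needs 4 colors.

No, G is not 3-colorable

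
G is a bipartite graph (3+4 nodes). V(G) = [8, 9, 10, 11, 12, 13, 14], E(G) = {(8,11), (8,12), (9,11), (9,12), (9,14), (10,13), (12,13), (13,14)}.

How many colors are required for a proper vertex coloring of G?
χ(G) = 2

Clique number ω(G) = 2 (lower bound: χ ≥ ω).
The graph is bipartite (no odd cycle), so 2 colors suffice: χ(G) = 2.
A valid 2-coloring: color 1: [8, 9, 13]; color 2: [10, 11, 12, 14].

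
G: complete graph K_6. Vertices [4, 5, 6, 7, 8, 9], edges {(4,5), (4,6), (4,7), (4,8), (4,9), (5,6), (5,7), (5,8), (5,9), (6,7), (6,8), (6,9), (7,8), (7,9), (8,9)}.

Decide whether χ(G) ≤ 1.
No, G is not 1-colorable

The clique on vertices [4, 5, 6, 7, 8, 9] has size 6 > 1, so it alone needs 6 colors.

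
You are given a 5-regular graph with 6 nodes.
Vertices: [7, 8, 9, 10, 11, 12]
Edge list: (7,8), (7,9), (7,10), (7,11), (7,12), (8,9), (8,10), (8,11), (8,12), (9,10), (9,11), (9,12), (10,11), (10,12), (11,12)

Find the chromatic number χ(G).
χ(G) = 6

Clique number ω(G) = 6 (lower bound: χ ≥ ω).
The clique on [7, 8, 9, 10, 11, 12] has size 6, forcing χ ≥ 6, and the coloring below uses 6 colors, so χ(G) = 6.
A valid 6-coloring: color 1: [12]; color 2: [10]; color 3: [7]; color 4: [9]; color 5: [11]; color 6: [8].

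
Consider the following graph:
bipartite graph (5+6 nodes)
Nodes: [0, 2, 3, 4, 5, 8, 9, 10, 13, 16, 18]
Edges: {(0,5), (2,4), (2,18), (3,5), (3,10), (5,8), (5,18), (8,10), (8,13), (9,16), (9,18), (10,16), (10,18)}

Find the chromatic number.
Clique number ω(G) = 2 (lower bound: χ ≥ ω).
The graph is bipartite (no odd cycle), so 2 colors suffice: χ(G) = 2.
A valid 2-coloring: color 1: [2, 5, 9, 10, 13]; color 2: [0, 3, 4, 8, 16, 18].

χ(G) = 2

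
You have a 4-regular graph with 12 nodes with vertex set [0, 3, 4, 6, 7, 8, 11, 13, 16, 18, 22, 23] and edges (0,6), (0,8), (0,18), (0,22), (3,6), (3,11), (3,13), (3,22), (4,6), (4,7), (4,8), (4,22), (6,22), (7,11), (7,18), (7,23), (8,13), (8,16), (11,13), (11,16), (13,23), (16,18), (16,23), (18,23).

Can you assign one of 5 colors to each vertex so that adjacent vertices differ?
Yes, G is 5-colorable

A valid 5-coloring: color 1: [6, 7, 13, 16]; color 2: [3, 8, 18]; color 3: [0, 4, 11, 23]; color 4: [22].
(χ(G) = 3 ≤ 5.)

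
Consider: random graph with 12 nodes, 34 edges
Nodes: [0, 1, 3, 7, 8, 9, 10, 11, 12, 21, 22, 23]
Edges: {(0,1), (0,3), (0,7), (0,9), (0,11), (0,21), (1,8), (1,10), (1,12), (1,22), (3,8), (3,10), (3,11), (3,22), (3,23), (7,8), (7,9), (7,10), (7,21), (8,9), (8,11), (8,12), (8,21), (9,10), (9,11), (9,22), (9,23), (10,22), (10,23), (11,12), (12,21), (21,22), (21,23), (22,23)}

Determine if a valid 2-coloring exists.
The clique on vertices [9, 10, 22, 23] has size 4 > 2, so it alone needs 4 colors.

No, G is not 2-colorable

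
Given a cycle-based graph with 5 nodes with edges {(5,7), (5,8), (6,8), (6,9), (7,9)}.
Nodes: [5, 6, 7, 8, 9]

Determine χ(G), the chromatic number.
χ(G) = 3

Clique number ω(G) = 2 (lower bound: χ ≥ ω).
Odd cycle [7, 9, 6, 8, 5] needs 3 colors (χ ≥ 3).
The coloring below uses 3 colors, so χ(G) = 3.
A valid 3-coloring: color 1: [7, 8]; color 2: [5, 9]; color 3: [6].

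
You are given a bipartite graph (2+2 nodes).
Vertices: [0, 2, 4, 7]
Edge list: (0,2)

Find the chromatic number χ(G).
Clique number ω(G) = 2 (lower bound: χ ≥ ω).
The graph is bipartite (no odd cycle), so 2 colors suffice: χ(G) = 2.
A valid 2-coloring: color 1: [0, 4, 7]; color 2: [2].

χ(G) = 2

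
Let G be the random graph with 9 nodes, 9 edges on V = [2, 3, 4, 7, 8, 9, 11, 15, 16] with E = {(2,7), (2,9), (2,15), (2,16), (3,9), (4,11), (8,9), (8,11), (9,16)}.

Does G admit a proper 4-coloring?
A valid 4-coloring: color 1: [2, 3, 4, 8]; color 2: [7, 9, 11, 15]; color 3: [16].
(χ(G) = 3 ≤ 4.)

Yes, G is 4-colorable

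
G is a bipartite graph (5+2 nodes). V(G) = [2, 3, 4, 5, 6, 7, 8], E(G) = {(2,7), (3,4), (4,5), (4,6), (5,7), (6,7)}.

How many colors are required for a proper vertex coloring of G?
χ(G) = 2

Clique number ω(G) = 2 (lower bound: χ ≥ ω).
The graph is bipartite (no odd cycle), so 2 colors suffice: χ(G) = 2.
A valid 2-coloring: color 1: [4, 7, 8]; color 2: [2, 3, 5, 6].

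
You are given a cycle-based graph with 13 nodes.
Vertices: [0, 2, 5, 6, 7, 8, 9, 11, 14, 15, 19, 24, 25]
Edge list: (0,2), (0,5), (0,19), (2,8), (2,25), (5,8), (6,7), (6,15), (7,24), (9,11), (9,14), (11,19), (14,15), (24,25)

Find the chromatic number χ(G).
χ(G) = 3

Clique number ω(G) = 2 (lower bound: χ ≥ ω).
Odd cycle [25, 24, 7, 6, 15, 14, 9, 11, 19, 0, 2] needs 3 colors (χ ≥ 3).
The coloring below uses 3 colors, so χ(G) = 3.
A valid 3-coloring: color 1: [2, 5, 6, 11, 14, 24]; color 2: [0, 7, 8, 9, 15, 25]; color 3: [19].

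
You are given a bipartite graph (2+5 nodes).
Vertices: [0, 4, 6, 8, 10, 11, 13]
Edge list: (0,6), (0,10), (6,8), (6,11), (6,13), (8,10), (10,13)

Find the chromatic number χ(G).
Clique number ω(G) = 2 (lower bound: χ ≥ ω).
The graph is bipartite (no odd cycle), so 2 colors suffice: χ(G) = 2.
A valid 2-coloring: color 1: [4, 6, 10]; color 2: [0, 8, 11, 13].

χ(G) = 2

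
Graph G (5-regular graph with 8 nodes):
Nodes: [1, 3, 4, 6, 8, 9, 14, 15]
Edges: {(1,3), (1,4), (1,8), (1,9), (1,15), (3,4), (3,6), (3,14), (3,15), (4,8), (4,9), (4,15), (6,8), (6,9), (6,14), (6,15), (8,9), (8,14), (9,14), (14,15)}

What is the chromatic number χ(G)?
χ(G) = 4

Clique number ω(G) = 4 (lower bound: χ ≥ ω).
The clique on [1, 4, 8, 9] has size 4, forcing χ ≥ 4, and the coloring below uses 4 colors, so χ(G) = 4.
A valid 4-coloring: color 1: [1, 6]; color 2: [4, 14]; color 3: [3, 9]; color 4: [8, 15].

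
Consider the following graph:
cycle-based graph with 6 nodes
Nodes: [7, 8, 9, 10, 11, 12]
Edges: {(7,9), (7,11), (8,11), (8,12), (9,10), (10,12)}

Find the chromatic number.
χ(G) = 2

Clique number ω(G) = 2 (lower bound: χ ≥ ω).
The graph is bipartite (no odd cycle), so 2 colors suffice: χ(G) = 2.
A valid 2-coloring: color 1: [9, 11, 12]; color 2: [7, 8, 10].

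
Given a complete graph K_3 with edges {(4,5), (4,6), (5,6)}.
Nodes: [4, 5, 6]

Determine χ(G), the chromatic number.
Clique number ω(G) = 3 (lower bound: χ ≥ ω).
The clique on [4, 5, 6] has size 3, forcing χ ≥ 3, and the coloring below uses 3 colors, so χ(G) = 3.
A valid 3-coloring: color 1: [4]; color 2: [5]; color 3: [6].

χ(G) = 3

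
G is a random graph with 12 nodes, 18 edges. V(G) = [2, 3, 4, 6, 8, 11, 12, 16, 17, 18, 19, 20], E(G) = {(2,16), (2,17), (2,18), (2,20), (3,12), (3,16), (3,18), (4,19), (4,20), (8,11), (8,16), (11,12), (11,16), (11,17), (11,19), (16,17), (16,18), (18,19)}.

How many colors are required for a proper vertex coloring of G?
Clique number ω(G) = 3 (lower bound: χ ≥ ω).
The clique on [8, 11, 16] has size 3, forcing χ ≥ 3, and the coloring below uses 3 colors, so χ(G) = 3.
A valid 3-coloring: color 1: [6, 12, 16, 19, 20]; color 2: [2, 3, 4, 11]; color 3: [8, 17, 18].

χ(G) = 3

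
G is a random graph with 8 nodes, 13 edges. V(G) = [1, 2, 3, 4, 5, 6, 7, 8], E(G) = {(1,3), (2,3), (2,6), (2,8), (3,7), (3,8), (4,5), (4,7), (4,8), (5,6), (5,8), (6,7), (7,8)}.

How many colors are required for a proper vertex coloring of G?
Clique number ω(G) = 3 (lower bound: χ ≥ ω).
The clique on [2, 3, 8] has size 3, forcing χ ≥ 3, and the coloring below uses 3 colors, so χ(G) = 3.
A valid 3-coloring: color 1: [1, 6, 8]; color 2: [2, 5, 7]; color 3: [3, 4].

χ(G) = 3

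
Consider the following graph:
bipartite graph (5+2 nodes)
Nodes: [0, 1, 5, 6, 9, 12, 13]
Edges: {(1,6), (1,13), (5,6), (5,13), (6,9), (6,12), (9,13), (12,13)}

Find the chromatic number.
Clique number ω(G) = 2 (lower bound: χ ≥ ω).
The graph is bipartite (no odd cycle), so 2 colors suffice: χ(G) = 2.
A valid 2-coloring: color 1: [0, 6, 13]; color 2: [1, 5, 9, 12].

χ(G) = 2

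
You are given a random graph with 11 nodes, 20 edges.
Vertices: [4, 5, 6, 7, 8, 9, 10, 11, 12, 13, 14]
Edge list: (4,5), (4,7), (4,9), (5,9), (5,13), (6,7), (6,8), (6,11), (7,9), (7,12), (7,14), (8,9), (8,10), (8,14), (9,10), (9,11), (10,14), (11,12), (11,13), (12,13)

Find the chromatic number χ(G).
χ(G) = 3

Clique number ω(G) = 3 (lower bound: χ ≥ ω).
The clique on [8, 9, 10] has size 3, forcing χ ≥ 3, and the coloring below uses 3 colors, so χ(G) = 3.
A valid 3-coloring: color 1: [6, 9, 13, 14]; color 2: [5, 7, 8, 11]; color 3: [4, 10, 12].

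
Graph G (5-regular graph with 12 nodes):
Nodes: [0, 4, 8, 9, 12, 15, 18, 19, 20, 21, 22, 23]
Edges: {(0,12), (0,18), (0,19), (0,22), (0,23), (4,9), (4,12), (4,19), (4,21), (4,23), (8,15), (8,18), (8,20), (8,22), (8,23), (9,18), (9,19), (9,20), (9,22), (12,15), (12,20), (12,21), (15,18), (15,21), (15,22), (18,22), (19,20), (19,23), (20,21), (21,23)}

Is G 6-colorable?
A valid 6-coloring: color 1: [20, 22, 23]; color 2: [12, 18, 19]; color 3: [0, 4, 15]; color 4: [8, 9, 21].
(χ(G) = 4 ≤ 6.)

Yes, G is 6-colorable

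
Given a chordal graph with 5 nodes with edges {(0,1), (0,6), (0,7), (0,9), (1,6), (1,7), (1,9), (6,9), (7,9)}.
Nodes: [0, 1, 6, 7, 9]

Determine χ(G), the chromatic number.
χ(G) = 4

Clique number ω(G) = 4 (lower bound: χ ≥ ω).
The clique on [0, 1, 6, 9] has size 4, forcing χ ≥ 4, and the coloring below uses 4 colors, so χ(G) = 4.
A valid 4-coloring: color 1: [0]; color 2: [9]; color 3: [1]; color 4: [6, 7].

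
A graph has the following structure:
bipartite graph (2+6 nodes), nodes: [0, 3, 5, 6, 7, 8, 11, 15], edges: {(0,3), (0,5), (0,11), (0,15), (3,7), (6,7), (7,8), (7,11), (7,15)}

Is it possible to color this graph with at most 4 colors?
A valid 4-coloring: color 1: [0, 7]; color 2: [3, 5, 6, 8, 11, 15].
(χ(G) = 2 ≤ 4.)

Yes, G is 4-colorable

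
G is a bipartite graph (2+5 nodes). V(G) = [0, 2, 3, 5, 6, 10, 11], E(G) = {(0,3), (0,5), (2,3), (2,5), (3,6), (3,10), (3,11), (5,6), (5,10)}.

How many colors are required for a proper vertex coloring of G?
Clique number ω(G) = 2 (lower bound: χ ≥ ω).
The graph is bipartite (no odd cycle), so 2 colors suffice: χ(G) = 2.
A valid 2-coloring: color 1: [3, 5]; color 2: [0, 2, 6, 10, 11].

χ(G) = 2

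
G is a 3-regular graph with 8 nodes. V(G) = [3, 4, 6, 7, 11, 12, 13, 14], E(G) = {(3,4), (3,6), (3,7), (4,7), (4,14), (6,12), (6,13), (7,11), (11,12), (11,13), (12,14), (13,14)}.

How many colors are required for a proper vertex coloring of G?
Clique number ω(G) = 3 (lower bound: χ ≥ ω).
The clique on [3, 4, 7] has size 3, forcing χ ≥ 3, and the coloring below uses 3 colors, so χ(G) = 3.
A valid 3-coloring: color 1: [3, 11, 14]; color 2: [4, 12, 13]; color 3: [6, 7].

χ(G) = 3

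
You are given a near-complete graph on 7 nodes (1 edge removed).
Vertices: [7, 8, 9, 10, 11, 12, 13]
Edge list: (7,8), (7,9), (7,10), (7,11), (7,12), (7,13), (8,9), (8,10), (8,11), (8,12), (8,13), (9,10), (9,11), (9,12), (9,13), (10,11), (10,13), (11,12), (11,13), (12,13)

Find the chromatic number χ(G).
Clique number ω(G) = 6 (lower bound: χ ≥ ω).
The clique on [7, 8, 9, 10, 11, 13] has size 6, forcing χ ≥ 6, and the coloring below uses 6 colors, so χ(G) = 6.
A valid 6-coloring: color 1: [9]; color 2: [7]; color 3: [13]; color 4: [8]; color 5: [11]; color 6: [10, 12].

χ(G) = 6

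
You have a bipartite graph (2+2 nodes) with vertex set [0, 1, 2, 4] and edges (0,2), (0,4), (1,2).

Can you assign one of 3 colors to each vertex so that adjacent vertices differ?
A valid 3-coloring: color 1: [0, 1]; color 2: [2, 4].
(χ(G) = 2 ≤ 3.)

Yes, G is 3-colorable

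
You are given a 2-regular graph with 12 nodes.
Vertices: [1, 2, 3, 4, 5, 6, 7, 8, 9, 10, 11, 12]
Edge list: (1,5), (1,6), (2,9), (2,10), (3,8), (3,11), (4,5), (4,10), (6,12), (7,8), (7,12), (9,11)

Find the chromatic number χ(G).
χ(G) = 2

Clique number ω(G) = 2 (lower bound: χ ≥ ω).
The graph is bipartite (no odd cycle), so 2 colors suffice: χ(G) = 2.
A valid 2-coloring: color 1: [3, 5, 6, 7, 9, 10]; color 2: [1, 2, 4, 8, 11, 12].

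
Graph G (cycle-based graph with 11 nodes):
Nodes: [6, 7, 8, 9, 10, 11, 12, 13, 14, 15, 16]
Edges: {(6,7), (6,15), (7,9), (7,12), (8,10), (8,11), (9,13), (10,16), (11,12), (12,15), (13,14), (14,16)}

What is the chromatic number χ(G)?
χ(G) = 3

Clique number ω(G) = 2 (lower bound: χ ≥ ω).
Odd cycle [8, 11, 12, 7, 9, 13, 14, 16, 10] needs 3 colors (χ ≥ 3).
The coloring below uses 3 colors, so χ(G) = 3.
A valid 3-coloring: color 1: [6, 8, 9, 12, 16]; color 2: [7, 10, 11, 13, 15]; color 3: [14].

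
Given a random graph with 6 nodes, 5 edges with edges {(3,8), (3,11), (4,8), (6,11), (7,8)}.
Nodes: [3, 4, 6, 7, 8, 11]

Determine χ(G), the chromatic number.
χ(G) = 2

Clique number ω(G) = 2 (lower bound: χ ≥ ω).
The graph is bipartite (no odd cycle), so 2 colors suffice: χ(G) = 2.
A valid 2-coloring: color 1: [8, 11]; color 2: [3, 4, 6, 7].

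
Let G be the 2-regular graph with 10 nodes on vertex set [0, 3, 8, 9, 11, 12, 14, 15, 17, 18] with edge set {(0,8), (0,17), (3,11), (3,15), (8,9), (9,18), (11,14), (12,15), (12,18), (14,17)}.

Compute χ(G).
Clique number ω(G) = 2 (lower bound: χ ≥ ω).
The graph is bipartite (no odd cycle), so 2 colors suffice: χ(G) = 2.
A valid 2-coloring: color 1: [8, 11, 15, 17, 18]; color 2: [0, 3, 9, 12, 14].

χ(G) = 2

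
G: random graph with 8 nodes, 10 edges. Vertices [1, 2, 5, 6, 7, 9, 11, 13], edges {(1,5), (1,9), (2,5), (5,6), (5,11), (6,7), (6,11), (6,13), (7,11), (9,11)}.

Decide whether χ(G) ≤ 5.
A valid 5-coloring: color 1: [1, 2, 11, 13]; color 2: [5, 7, 9]; color 3: [6].
(χ(G) = 3 ≤ 5.)

Yes, G is 5-colorable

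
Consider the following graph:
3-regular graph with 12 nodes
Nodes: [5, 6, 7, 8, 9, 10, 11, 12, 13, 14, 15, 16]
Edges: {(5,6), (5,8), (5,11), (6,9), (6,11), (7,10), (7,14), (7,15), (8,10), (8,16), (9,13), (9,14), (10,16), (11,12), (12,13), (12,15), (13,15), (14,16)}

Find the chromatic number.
Clique number ω(G) = 3 (lower bound: χ ≥ ω).
The clique on [5, 6, 11] has size 3, forcing χ ≥ 3, and the coloring below uses 3 colors, so χ(G) = 3.
A valid 3-coloring: color 1: [8, 9, 11, 15]; color 2: [5, 10, 13, 14]; color 3: [6, 7, 12, 16].

χ(G) = 3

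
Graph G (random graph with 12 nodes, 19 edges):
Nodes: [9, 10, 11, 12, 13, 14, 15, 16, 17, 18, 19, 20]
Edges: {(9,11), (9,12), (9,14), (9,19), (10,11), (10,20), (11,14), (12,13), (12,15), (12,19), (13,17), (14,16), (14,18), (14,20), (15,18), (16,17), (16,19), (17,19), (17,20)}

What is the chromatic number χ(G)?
Clique number ω(G) = 3 (lower bound: χ ≥ ω).
The clique on [9, 12, 19] has size 3, forcing χ ≥ 3, and the coloring below uses 3 colors, so χ(G) = 3.
A valid 3-coloring: color 1: [10, 12, 14, 17]; color 2: [9, 13, 15, 16, 20]; color 3: [11, 18, 19].

χ(G) = 3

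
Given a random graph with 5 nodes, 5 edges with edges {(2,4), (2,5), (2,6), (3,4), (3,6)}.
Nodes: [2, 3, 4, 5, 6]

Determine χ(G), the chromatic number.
χ(G) = 2

Clique number ω(G) = 2 (lower bound: χ ≥ ω).
The graph is bipartite (no odd cycle), so 2 colors suffice: χ(G) = 2.
A valid 2-coloring: color 1: [2, 3]; color 2: [4, 5, 6].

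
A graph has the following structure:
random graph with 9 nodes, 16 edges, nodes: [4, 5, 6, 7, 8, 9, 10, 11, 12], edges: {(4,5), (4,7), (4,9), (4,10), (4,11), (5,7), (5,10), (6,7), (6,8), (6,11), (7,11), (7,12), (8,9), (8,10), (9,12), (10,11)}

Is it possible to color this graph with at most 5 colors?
Yes, G is 5-colorable

A valid 5-coloring: color 1: [4, 6, 12]; color 2: [7, 9, 10]; color 3: [5, 8, 11].
(χ(G) = 3 ≤ 5.)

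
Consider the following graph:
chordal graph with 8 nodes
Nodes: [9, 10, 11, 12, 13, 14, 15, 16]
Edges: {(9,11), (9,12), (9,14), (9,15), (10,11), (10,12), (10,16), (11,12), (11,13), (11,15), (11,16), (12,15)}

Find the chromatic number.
χ(G) = 4

Clique number ω(G) = 4 (lower bound: χ ≥ ω).
The clique on [9, 11, 12, 15] has size 4, forcing χ ≥ 4, and the coloring below uses 4 colors, so χ(G) = 4.
A valid 4-coloring: color 1: [11, 14]; color 2: [9, 10, 13]; color 3: [12, 16]; color 4: [15].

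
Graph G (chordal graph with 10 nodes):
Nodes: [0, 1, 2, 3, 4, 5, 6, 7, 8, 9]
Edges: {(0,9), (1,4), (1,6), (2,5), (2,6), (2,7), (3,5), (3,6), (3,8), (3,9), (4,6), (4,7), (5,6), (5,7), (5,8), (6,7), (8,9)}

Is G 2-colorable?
The clique on vertices [2, 5, 6, 7] has size 4 > 2, so it alone needs 4 colors.

No, G is not 2-colorable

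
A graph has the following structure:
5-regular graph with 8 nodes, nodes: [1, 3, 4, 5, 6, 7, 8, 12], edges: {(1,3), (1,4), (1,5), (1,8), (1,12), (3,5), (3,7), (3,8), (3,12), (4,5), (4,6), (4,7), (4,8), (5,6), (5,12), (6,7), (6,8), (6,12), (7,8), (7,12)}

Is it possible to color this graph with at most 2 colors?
The clique on vertices [1, 3, 5, 12] has size 4 > 2, so it alone needs 4 colors.

No, G is not 2-colorable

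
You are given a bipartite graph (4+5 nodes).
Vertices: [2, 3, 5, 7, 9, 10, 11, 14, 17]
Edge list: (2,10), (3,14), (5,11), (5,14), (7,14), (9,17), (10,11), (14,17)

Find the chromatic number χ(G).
Clique number ω(G) = 2 (lower bound: χ ≥ ω).
The graph is bipartite (no odd cycle), so 2 colors suffice: χ(G) = 2.
A valid 2-coloring: color 1: [2, 9, 11, 14]; color 2: [3, 5, 7, 10, 17].

χ(G) = 2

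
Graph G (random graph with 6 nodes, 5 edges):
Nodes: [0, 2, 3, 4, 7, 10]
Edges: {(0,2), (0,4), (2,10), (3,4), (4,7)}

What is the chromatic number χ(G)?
χ(G) = 2

Clique number ω(G) = 2 (lower bound: χ ≥ ω).
The graph is bipartite (no odd cycle), so 2 colors suffice: χ(G) = 2.
A valid 2-coloring: color 1: [2, 4]; color 2: [0, 3, 7, 10].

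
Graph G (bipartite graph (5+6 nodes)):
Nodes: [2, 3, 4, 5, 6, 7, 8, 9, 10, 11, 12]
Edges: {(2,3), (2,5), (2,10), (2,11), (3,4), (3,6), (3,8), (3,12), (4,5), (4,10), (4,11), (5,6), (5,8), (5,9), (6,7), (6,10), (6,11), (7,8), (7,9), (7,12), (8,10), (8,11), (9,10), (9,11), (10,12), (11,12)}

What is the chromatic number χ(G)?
Clique number ω(G) = 2 (lower bound: χ ≥ ω).
The graph is bipartite (no odd cycle), so 2 colors suffice: χ(G) = 2.
A valid 2-coloring: color 1: [3, 5, 7, 10, 11]; color 2: [2, 4, 6, 8, 9, 12].

χ(G) = 2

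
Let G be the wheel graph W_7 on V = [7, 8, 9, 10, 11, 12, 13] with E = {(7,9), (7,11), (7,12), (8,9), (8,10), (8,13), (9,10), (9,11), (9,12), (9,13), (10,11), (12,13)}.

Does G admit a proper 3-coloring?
Yes, G is 3-colorable

A valid 3-coloring: color 1: [9]; color 2: [7, 10, 13]; color 3: [8, 11, 12].
(χ(G) = 3 ≤ 3.)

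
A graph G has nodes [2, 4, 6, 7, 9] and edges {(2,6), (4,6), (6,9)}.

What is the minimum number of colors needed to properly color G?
Clique number ω(G) = 2 (lower bound: χ ≥ ω).
The graph is bipartite (no odd cycle), so 2 colors suffice: χ(G) = 2.
A valid 2-coloring: color 1: [6, 7]; color 2: [2, 4, 9].

χ(G) = 2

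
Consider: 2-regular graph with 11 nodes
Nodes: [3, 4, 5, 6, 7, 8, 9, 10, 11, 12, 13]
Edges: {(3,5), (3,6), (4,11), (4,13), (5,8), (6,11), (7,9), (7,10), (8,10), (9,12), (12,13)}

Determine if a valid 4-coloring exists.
Yes, G is 4-colorable

A valid 4-coloring: color 1: [4, 5, 6, 10, 12]; color 2: [3, 8, 9, 11, 13]; color 3: [7].
(χ(G) = 3 ≤ 4.)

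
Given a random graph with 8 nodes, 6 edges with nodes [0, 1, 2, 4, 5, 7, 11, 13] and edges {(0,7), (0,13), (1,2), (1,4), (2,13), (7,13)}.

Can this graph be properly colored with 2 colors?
No, G is not 2-colorable

The clique on vertices [0, 7, 13] has size 3 > 2, so it alone needs 3 colors.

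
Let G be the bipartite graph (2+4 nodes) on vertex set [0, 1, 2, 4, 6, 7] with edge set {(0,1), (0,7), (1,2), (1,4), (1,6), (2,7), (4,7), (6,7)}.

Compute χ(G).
χ(G) = 2

Clique number ω(G) = 2 (lower bound: χ ≥ ω).
The graph is bipartite (no odd cycle), so 2 colors suffice: χ(G) = 2.
A valid 2-coloring: color 1: [1, 7]; color 2: [0, 2, 4, 6].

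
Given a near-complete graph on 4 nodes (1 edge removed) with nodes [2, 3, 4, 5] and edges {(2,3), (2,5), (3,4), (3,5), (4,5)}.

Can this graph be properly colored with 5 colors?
A valid 5-coloring: color 1: [3]; color 2: [5]; color 3: [2, 4].
(χ(G) = 3 ≤ 5.)

Yes, G is 5-colorable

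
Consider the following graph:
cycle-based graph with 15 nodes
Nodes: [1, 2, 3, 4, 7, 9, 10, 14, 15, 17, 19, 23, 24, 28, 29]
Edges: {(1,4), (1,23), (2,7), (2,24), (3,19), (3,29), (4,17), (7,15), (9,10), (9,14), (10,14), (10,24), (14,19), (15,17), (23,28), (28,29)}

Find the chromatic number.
Clique number ω(G) = 3 (lower bound: χ ≥ ω).
The clique on [9, 10, 14] has size 3, forcing χ ≥ 3, and the coloring below uses 3 colors, so χ(G) = 3.
A valid 3-coloring: color 1: [1, 3, 7, 14, 17, 24, 28]; color 2: [2, 4, 10, 15, 19, 23, 29]; color 3: [9].

χ(G) = 3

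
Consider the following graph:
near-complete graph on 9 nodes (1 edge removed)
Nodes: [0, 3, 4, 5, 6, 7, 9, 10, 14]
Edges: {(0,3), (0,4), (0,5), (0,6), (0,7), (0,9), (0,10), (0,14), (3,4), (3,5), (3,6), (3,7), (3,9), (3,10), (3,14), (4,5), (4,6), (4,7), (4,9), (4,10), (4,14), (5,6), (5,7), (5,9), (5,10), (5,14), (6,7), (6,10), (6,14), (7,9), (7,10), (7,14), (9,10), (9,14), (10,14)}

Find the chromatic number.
χ(G) = 8

Clique number ω(G) = 8 (lower bound: χ ≥ ω).
The clique on [0, 3, 4, 5, 7, 9, 10, 14] has size 8, forcing χ ≥ 8, and the coloring below uses 8 colors, so χ(G) = 8.
A valid 8-coloring: color 1: [5]; color 2: [7]; color 3: [0]; color 4: [14]; color 5: [10]; color 6: [3]; color 7: [4]; color 8: [6, 9].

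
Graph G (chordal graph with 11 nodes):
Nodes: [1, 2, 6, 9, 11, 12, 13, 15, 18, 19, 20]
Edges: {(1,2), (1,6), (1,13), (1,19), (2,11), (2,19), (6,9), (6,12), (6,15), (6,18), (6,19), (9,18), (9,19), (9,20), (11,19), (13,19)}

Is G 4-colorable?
A valid 4-coloring: color 1: [12, 15, 18, 19, 20]; color 2: [2, 6, 13]; color 3: [1, 9, 11].
(χ(G) = 3 ≤ 4.)

Yes, G is 4-colorable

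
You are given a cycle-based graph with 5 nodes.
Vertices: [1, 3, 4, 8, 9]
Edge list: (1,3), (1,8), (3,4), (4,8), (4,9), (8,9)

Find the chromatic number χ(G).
Clique number ω(G) = 3 (lower bound: χ ≥ ω).
The clique on [4, 8, 9] has size 3, forcing χ ≥ 3, and the coloring below uses 3 colors, so χ(G) = 3.
A valid 3-coloring: color 1: [1, 4]; color 2: [3, 8]; color 3: [9].

χ(G) = 3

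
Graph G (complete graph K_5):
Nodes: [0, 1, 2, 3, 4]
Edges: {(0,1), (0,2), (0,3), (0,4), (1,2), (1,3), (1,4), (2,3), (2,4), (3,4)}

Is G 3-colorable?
No, G is not 3-colorable

The clique on vertices [0, 1, 2, 3, 4] has size 5 > 3, so it alone needs 5 colors.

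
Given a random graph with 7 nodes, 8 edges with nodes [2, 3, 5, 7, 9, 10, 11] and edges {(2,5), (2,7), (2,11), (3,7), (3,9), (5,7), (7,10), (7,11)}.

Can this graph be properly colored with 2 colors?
The clique on vertices [2, 7, 11] has size 3 > 2, so it alone needs 3 colors.

No, G is not 2-colorable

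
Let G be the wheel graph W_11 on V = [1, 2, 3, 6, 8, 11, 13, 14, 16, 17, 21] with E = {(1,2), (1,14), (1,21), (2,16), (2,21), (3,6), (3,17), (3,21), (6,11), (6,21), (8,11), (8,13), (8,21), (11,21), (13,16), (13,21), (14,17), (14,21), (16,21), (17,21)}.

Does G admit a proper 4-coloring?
Yes, G is 4-colorable

A valid 4-coloring: color 1: [21]; color 2: [1, 6, 8, 16, 17]; color 3: [2, 3, 11, 13, 14].
(χ(G) = 3 ≤ 4.)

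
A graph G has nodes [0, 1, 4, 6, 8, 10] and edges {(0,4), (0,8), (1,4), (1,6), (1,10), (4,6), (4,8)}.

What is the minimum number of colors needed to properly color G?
Clique number ω(G) = 3 (lower bound: χ ≥ ω).
The clique on [0, 4, 8] has size 3, forcing χ ≥ 3, and the coloring below uses 3 colors, so χ(G) = 3.
A valid 3-coloring: color 1: [4, 10]; color 2: [1, 8]; color 3: [0, 6].

χ(G) = 3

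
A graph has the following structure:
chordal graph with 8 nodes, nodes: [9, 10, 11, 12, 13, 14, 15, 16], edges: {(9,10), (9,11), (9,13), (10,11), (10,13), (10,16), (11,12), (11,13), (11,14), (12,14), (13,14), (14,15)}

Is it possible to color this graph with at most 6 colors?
Yes, G is 6-colorable

A valid 6-coloring: color 1: [11, 15, 16]; color 2: [10, 14]; color 3: [12, 13]; color 4: [9].
(χ(G) = 4 ≤ 6.)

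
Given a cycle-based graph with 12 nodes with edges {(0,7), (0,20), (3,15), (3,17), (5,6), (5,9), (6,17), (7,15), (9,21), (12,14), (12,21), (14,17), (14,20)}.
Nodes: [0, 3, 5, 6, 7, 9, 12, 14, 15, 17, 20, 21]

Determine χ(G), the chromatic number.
Clique number ω(G) = 2 (lower bound: χ ≥ ω).
Odd cycle [3, 15, 7, 0, 20, 14, 17] needs 3 colors (χ ≥ 3).
The coloring below uses 3 colors, so χ(G) = 3.
A valid 3-coloring: color 1: [0, 9, 12, 15, 17]; color 2: [3, 5, 7, 14, 21]; color 3: [6, 20].

χ(G) = 3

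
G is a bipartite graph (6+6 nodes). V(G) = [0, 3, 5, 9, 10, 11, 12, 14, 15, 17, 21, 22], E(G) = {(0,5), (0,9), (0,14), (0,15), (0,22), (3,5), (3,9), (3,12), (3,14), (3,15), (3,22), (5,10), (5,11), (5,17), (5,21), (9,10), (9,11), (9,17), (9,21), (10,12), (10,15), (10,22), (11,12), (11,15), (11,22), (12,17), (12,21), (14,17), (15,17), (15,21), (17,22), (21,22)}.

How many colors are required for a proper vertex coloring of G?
χ(G) = 2

Clique number ω(G) = 2 (lower bound: χ ≥ ω).
The graph is bipartite (no odd cycle), so 2 colors suffice: χ(G) = 2.
A valid 2-coloring: color 1: [5, 9, 12, 14, 15, 22]; color 2: [0, 3, 10, 11, 17, 21].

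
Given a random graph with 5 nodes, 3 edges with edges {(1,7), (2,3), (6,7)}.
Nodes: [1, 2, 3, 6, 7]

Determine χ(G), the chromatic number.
Clique number ω(G) = 2 (lower bound: χ ≥ ω).
The graph is bipartite (no odd cycle), so 2 colors suffice: χ(G) = 2.
A valid 2-coloring: color 1: [3, 7]; color 2: [1, 2, 6].

χ(G) = 2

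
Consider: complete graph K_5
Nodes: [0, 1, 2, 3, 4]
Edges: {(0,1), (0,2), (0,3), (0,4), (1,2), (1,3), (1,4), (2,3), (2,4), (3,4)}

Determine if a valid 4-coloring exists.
The clique on vertices [0, 1, 2, 3, 4] has size 5 > 4, so it alone needs 5 colors.

No, G is not 4-colorable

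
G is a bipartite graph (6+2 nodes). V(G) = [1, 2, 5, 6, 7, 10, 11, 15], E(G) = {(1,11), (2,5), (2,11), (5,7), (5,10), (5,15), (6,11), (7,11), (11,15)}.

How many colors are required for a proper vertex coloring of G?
χ(G) = 2

Clique number ω(G) = 2 (lower bound: χ ≥ ω).
The graph is bipartite (no odd cycle), so 2 colors suffice: χ(G) = 2.
A valid 2-coloring: color 1: [5, 11]; color 2: [1, 2, 6, 7, 10, 15].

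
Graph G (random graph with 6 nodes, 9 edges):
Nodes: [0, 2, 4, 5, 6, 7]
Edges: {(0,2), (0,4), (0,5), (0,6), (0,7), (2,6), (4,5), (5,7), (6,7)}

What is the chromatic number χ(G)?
χ(G) = 3

Clique number ω(G) = 3 (lower bound: χ ≥ ω).
The clique on [0, 2, 6] has size 3, forcing χ ≥ 3, and the coloring below uses 3 colors, so χ(G) = 3.
A valid 3-coloring: color 1: [0]; color 2: [2, 4, 7]; color 3: [5, 6].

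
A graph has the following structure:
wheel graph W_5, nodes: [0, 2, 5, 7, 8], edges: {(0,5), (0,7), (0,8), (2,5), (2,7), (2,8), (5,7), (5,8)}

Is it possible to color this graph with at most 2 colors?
The clique on vertices [0, 5, 8] has size 3 > 2, so it alone needs 3 colors.

No, G is not 2-colorable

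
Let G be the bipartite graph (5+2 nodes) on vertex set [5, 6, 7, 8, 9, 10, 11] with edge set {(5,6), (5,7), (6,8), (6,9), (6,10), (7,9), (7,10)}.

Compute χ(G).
Clique number ω(G) = 2 (lower bound: χ ≥ ω).
The graph is bipartite (no odd cycle), so 2 colors suffice: χ(G) = 2.
A valid 2-coloring: color 1: [6, 7, 11]; color 2: [5, 8, 9, 10].

χ(G) = 2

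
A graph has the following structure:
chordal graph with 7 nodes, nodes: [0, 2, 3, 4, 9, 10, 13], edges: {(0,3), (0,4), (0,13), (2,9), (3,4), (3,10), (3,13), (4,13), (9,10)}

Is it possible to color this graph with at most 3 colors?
The clique on vertices [0, 3, 4, 13] has size 4 > 3, so it alone needs 4 colors.

No, G is not 3-colorable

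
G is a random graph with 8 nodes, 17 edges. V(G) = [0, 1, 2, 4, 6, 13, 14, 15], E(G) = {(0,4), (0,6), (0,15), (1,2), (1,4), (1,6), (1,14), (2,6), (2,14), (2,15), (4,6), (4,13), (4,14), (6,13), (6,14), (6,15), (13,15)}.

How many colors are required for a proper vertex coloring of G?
χ(G) = 4

Clique number ω(G) = 4 (lower bound: χ ≥ ω).
The clique on [1, 2, 6, 14] has size 4, forcing χ ≥ 4, and the coloring below uses 4 colors, so χ(G) = 4.
A valid 4-coloring: color 1: [6]; color 2: [2, 4]; color 3: [14, 15]; color 4: [0, 1, 13].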